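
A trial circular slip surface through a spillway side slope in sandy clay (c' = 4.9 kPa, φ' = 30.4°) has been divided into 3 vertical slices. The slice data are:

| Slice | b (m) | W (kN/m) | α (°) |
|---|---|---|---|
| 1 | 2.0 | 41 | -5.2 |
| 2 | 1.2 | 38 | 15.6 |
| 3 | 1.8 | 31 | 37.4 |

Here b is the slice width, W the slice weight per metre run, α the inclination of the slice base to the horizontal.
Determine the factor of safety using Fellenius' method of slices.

FS = 3.43

Ordinary method of slices: FS = Σ[c'·Δl_i + (W_i cosα_i)·tanφ'] / Σ W_i sinα_i, with Δl_i = b_i / cosα_i.
Slice 1: Δl = 2.0/cos(-5.2°) = 2.008 m; N'_1 = 41·cos(-5.2°) = 40.8; c'Δl = 9.84; W sinα = -3.7
Slice 2: Δl = 1.2/cos15.6° = 1.246 m; N'_2 = 38·cos15.6° = 36.6; c'Δl = 6.10; W sinα = 10.2
Slice 3: Δl = 1.8/cos37.4° = 2.266 m; N'_3 = 31·cos37.4° = 24.6; c'Δl = 11.10; W sinα = 18.8
Σc'Δl = 27.0 kN/m; ΣN' = 102.1 kN/m; ΣW sinα = 25.3 kN/m
Resisting = 27.0 + 102.1·tan30.4° = 27.0 + 59.9 = 86.9 kN/m
FS = 86.9 / 25.3 = 3.431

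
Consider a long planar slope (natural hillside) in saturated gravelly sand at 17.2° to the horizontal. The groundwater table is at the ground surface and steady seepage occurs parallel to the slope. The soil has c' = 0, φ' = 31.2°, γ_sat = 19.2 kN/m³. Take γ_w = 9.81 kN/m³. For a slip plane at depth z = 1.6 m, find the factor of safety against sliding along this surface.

FS = 0.96

With seepage parallel to the slope and the water table at the surface, the effective normal stress on the slip plane uses the buoyant unit weight γ' = γ_sat − γ_w while the driving shear stress uses γ_sat:
FS = [c' + γ' z cos²β tanφ'] / [γ_sat z sinβ cosβ]
(For c' = 0 this reduces to FS = (γ'/γ_sat)·tanφ'/tanβ.)
γ' = 19.2 − 9.81 = 9.39 kN/m³
Numerator = 0.0 + 9.39·1.6·cos²17.2°·tan31.2° = 0.0 + 9.39·1.6·0.9126·0.6056 = 8.303 kPa
Denominator = 19.2·1.6·sin17.2°·cos17.2° = 19.2·1.6·0.2957·0.9553 = 8.678 kPa
FS = 8.303 / 8.678 = 0.957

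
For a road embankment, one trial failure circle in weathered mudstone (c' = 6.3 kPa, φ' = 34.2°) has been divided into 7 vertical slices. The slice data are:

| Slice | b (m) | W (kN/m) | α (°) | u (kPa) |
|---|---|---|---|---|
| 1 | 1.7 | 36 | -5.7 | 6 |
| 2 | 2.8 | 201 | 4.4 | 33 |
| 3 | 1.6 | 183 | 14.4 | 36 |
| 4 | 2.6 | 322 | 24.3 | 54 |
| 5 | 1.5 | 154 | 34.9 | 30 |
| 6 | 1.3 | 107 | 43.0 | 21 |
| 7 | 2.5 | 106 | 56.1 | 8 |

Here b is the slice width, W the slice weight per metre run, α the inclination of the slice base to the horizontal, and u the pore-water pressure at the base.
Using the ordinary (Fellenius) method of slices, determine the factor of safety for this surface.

FS = 1.06

Ordinary method of slices: FS = Σ[c'·Δl_i + (W_i cosα_i − u_i·Δl_i)·tanφ'] / Σ W_i sinα_i, with Δl_i = b_i / cosα_i.
Slice 1: Δl = 1.7/cos(-5.7°) = 1.708 m; N'_1 = 36·cos(-5.7°) − 6·1.708 = 25.6; c'Δl = 10.76; W sinα = -3.6
Slice 2: Δl = 2.8/cos4.4° = 2.808 m; N'_2 = 201·cos4.4° − 33·2.808 = 107.7; c'Δl = 17.69; W sinα = 15.4
Slice 3: Δl = 1.6/cos14.4° = 1.652 m; N'_3 = 183·cos14.4° − 36·1.652 = 117.8; c'Δl = 10.41; W sinα = 45.5
Slice 4: Δl = 2.6/cos24.3° = 2.853 m; N'_4 = 322·cos24.3° − 54·2.853 = 139.4; c'Δl = 17.97; W sinα = 132.5
Slice 5: Δl = 1.5/cos34.9° = 1.829 m; N'_5 = 154·cos34.9° − 30·1.829 = 71.4; c'Δl = 11.52; W sinα = 88.1
Slice 6: Δl = 1.3/cos43.0° = 1.778 m; N'_6 = 107·cos43.0° − 21·1.778 = 40.9; c'Δl = 11.20; W sinα = 73.0
Slice 7: Δl = 2.5/cos56.1° = 4.482 m; N'_7 = 106·cos56.1° − 8·4.482 = 23.3; c'Δl = 28.24; W sinα = 88.0
Σc'Δl = 107.8 kN/m; ΣN' = 526.1 kN/m; ΣW sinα = 438.9 kN/m
Resisting = 107.8 + 526.1·tan34.2° = 107.8 + 357.6 = 465.4 kN/m
FS = 465.4 / 438.9 = 1.060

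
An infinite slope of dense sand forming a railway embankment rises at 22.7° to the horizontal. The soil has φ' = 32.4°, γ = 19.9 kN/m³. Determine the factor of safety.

FS = 1.52

For a dry cohesionless infinite slope the factor of safety is FS = tanφ' / tanβ.
FS = tan32.4° / tan22.7° = 0.6346 / 0.4183 = 1.517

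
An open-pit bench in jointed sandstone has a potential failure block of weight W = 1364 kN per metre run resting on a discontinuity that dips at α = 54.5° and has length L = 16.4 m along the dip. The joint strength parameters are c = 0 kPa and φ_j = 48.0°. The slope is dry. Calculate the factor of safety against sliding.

Resolving the block weight along and normal to the plane and applying the Mohr–Coulomb strength on the joint:
N' = W cosα = 1364·cos54.5° = 792.1 kN/m
Driving force T = W sinα = 1364·sin54.5° = 1110.5 kN/m
Resisting force R = c·L + N'·tanφ_j = 0·16.4 + 792.1·tan48.0° = 0.0 + 879.7 = 879.7 kN/m
FS = R / T = 879.7 / 1110.5 = 0.792

FS = 0.79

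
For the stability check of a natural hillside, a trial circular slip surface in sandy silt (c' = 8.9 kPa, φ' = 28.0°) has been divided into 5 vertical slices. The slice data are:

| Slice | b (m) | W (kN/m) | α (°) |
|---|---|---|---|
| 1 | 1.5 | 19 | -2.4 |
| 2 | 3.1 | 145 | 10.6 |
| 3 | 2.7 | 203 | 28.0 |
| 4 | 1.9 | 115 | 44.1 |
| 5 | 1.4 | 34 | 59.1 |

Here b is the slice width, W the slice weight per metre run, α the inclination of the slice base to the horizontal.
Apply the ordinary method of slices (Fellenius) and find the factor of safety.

FS = 1.52

Ordinary method of slices: FS = Σ[c'·Δl_i + (W_i cosα_i)·tanφ'] / Σ W_i sinα_i, with Δl_i = b_i / cosα_i.
Slice 1: Δl = 1.5/cos(-2.4°) = 1.501 m; N'_1 = 19·cos(-2.4°) = 19.0; c'Δl = 13.36; W sinα = -0.8
Slice 2: Δl = 3.1/cos10.6° = 3.154 m; N'_2 = 145·cos10.6° = 142.5; c'Δl = 28.07; W sinα = 26.7
Slice 3: Δl = 2.7/cos28.0° = 3.058 m; N'_3 = 203·cos28.0° = 179.2; c'Δl = 27.22; W sinα = 95.3
Slice 4: Δl = 1.9/cos44.1° = 2.646 m; N'_4 = 115·cos44.1° = 82.6; c'Δl = 23.55; W sinα = 80.0
Slice 5: Δl = 1.4/cos59.1° = 2.726 m; N'_5 = 34·cos59.1° = 17.5; c'Δl = 24.26; W sinα = 29.2
Σc'Δl = 116.5 kN/m; ΣN' = 440.8 kN/m; ΣW sinα = 230.4 kN/m
Resisting = 116.5 + 440.8·tan28.0° = 116.5 + 234.4 = 350.8 kN/m
FS = 350.8 / 230.4 = 1.523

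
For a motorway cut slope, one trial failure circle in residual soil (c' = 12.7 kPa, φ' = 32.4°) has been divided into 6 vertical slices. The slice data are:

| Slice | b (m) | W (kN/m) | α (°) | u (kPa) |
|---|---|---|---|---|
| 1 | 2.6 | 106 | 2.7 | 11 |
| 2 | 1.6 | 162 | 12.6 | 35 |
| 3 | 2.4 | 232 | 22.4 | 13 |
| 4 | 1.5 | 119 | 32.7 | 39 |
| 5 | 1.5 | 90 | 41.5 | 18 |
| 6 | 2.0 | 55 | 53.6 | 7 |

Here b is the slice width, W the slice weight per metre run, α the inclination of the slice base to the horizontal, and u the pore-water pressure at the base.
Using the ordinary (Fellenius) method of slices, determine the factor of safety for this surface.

FS = 1.52

Ordinary method of slices: FS = Σ[c'·Δl_i + (W_i cosα_i − u_i·Δl_i)·tanφ'] / Σ W_i sinα_i, with Δl_i = b_i / cosα_i.
Slice 1: Δl = 2.6/cos2.7° = 2.603 m; N'_1 = 106·cos2.7° − 11·2.603 = 77.3; c'Δl = 33.06; W sinα = 5.0
Slice 2: Δl = 1.6/cos12.6° = 1.639 m; N'_2 = 162·cos12.6° − 35·1.639 = 100.7; c'Δl = 20.82; W sinα = 35.3
Slice 3: Δl = 2.4/cos22.4° = 2.596 m; N'_3 = 232·cos22.4° − 13·2.596 = 180.7; c'Δl = 32.97; W sinα = 88.4
Slice 4: Δl = 1.5/cos32.7° = 1.783 m; N'_4 = 119·cos32.7° − 39·1.783 = 30.6; c'Δl = 22.64; W sinα = 64.3
Slice 5: Δl = 1.5/cos41.5° = 2.003 m; N'_5 = 90·cos41.5° − 18·2.003 = 31.4; c'Δl = 25.44; W sinα = 59.6
Slice 6: Δl = 2.0/cos53.6° = 3.370 m; N'_6 = 55·cos53.6° − 7·3.370 = 9.0; c'Δl = 42.80; W sinα = 44.3
Σc'Δl = 177.7 kN/m; ΣN' = 429.7 kN/m; ΣW sinα = 296.9 kN/m
Resisting = 177.7 + 429.7·tan32.4° = 177.7 + 272.7 = 450.4 kN/m
FS = 450.4 / 296.9 = 1.517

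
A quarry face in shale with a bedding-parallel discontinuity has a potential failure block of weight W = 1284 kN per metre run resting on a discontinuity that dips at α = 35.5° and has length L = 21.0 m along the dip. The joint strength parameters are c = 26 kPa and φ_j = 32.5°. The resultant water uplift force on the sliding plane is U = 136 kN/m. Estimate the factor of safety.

Resolving the block weight along and normal to the plane and applying the Mohr–Coulomb strength on the joint:
N' = W cosα − U = 1284·cos35.5° − 136 = 909.3 kN/m
Driving force T = W sinα = 1284·sin35.5° = 745.6 kN/m
Resisting force R = c·L + N'·tanφ_j = 26·21.0 + 909.3·tan32.5° = 546.0 + 579.3 = 1125.3 kN/m
FS = R / T = 1125.3 / 745.6 = 1.509

FS = 1.51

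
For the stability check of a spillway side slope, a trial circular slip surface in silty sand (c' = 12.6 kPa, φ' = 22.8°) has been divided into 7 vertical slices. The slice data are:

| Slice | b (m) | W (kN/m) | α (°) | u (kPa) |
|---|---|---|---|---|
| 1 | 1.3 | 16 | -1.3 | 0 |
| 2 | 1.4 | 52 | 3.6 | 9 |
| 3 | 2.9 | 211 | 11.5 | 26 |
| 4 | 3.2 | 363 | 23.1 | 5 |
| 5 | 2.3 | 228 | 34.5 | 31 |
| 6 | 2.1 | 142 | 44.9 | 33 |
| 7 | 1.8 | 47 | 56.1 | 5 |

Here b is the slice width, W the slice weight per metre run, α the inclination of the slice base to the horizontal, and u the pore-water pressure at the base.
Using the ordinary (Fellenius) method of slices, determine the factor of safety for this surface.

FS = 1.07

Ordinary method of slices: FS = Σ[c'·Δl_i + (W_i cosα_i − u_i·Δl_i)·tanφ'] / Σ W_i sinα_i, with Δl_i = b_i / cosα_i.
Slice 1: Δl = 1.3/cos(-1.3°) = 1.300 m; N'_1 = 16·cos(-1.3°) − 0·1.300 = 16.0; c'Δl = 16.38; W sinα = -0.4
Slice 2: Δl = 1.4/cos3.6° = 1.403 m; N'_2 = 52·cos3.6° − 9·1.403 = 39.3; c'Δl = 17.67; W sinα = 3.3
Slice 3: Δl = 2.9/cos11.5° = 2.959 m; N'_3 = 211·cos11.5° − 26·2.959 = 129.8; c'Δl = 37.29; W sinα = 42.1
Slice 4: Δl = 3.2/cos23.1° = 3.479 m; N'_4 = 363·cos23.1° − 5·3.479 = 316.5; c'Δl = 43.83; W sinα = 142.4
Slice 5: Δl = 2.3/cos34.5° = 2.791 m; N'_5 = 228·cos34.5° − 31·2.791 = 101.4; c'Δl = 35.16; W sinα = 129.1
Slice 6: Δl = 2.1/cos44.9° = 2.965 m; N'_6 = 142·cos44.9° − 33·2.965 = 2.7; c'Δl = 37.35; W sinα = 100.2
Slice 7: Δl = 1.8/cos56.1° = 3.227 m; N'_7 = 47·cos56.1° − 5·3.227 = 10.1; c'Δl = 40.66; W sinα = 39.0
Σc'Δl = 228.4 kN/m; ΣN' = 615.8 kN/m; ΣW sinα = 455.8 kN/m
Resisting = 228.4 + 615.8·tan22.8° = 228.4 + 258.9 = 487.2 kN/m
FS = 487.2 / 455.8 = 1.069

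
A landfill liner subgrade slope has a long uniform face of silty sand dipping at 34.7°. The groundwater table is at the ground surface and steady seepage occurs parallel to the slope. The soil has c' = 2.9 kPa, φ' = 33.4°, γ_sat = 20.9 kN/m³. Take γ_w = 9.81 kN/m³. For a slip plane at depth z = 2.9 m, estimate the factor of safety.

FS = 0.61

With seepage parallel to the slope and the water table at the surface, the effective normal stress on the slip plane uses the buoyant unit weight γ' = γ_sat − γ_w while the driving shear stress uses γ_sat:
FS = [c' + γ' z cos²β tanφ'] / [γ_sat z sinβ cosβ]
γ' = 20.9 − 9.81 = 11.09 kN/m³
Numerator = 2.9 + 11.09·2.9·cos²34.7°·tan33.4° = 2.9 + 11.09·2.9·0.6759·0.6594 = 17.234 kPa
Denominator = 20.9·2.9·sin34.7°·cos34.7° = 20.9·2.9·0.5693·0.8221 = 28.367 kPa
FS = 17.234 / 28.367 = 0.608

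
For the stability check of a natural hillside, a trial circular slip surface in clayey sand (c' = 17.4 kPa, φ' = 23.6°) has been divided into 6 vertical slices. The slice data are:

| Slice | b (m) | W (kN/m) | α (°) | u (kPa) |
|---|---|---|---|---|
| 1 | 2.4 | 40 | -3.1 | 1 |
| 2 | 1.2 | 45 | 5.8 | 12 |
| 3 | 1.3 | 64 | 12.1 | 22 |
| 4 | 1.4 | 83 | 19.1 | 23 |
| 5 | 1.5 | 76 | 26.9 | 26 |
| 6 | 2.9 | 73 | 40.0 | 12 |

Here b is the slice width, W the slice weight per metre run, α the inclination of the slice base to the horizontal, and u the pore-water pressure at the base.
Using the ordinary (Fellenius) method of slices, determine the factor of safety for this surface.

Ordinary method of slices: FS = Σ[c'·Δl_i + (W_i cosα_i − u_i·Δl_i)·tanφ'] / Σ W_i sinα_i, with Δl_i = b_i / cosα_i.
Slice 1: Δl = 2.4/cos(-3.1°) = 2.404 m; N'_1 = 40·cos(-3.1°) − 1·2.404 = 37.5; c'Δl = 41.82; W sinα = -2.2
Slice 2: Δl = 1.2/cos5.8° = 1.206 m; N'_2 = 45·cos5.8° − 12·1.206 = 30.3; c'Δl = 20.99; W sinα = 4.5
Slice 3: Δl = 1.3/cos12.1° = 1.330 m; N'_3 = 64·cos12.1° − 22·1.330 = 33.3; c'Δl = 23.13; W sinα = 13.4
Slice 4: Δl = 1.4/cos19.1° = 1.482 m; N'_4 = 83·cos19.1° − 23·1.482 = 44.4; c'Δl = 25.78; W sinα = 27.2
Slice 5: Δl = 1.5/cos26.9° = 1.682 m; N'_5 = 76·cos26.9° − 26·1.682 = 24.0; c'Δl = 29.27; W sinα = 34.4
Slice 6: Δl = 2.9/cos40.0° = 3.786 m; N'_6 = 73·cos40.0° − 12·3.786 = 10.5; c'Δl = 65.87; W sinα = 46.9
Σc'Δl = 206.9 kN/m; ΣN' = 180.1 kN/m; ΣW sinα = 124.3 kN/m
Resisting = 206.9 + 180.1·tan23.6° = 206.9 + 78.7 = 285.5 kN/m
FS = 285.5 / 124.3 = 2.298

FS = 2.30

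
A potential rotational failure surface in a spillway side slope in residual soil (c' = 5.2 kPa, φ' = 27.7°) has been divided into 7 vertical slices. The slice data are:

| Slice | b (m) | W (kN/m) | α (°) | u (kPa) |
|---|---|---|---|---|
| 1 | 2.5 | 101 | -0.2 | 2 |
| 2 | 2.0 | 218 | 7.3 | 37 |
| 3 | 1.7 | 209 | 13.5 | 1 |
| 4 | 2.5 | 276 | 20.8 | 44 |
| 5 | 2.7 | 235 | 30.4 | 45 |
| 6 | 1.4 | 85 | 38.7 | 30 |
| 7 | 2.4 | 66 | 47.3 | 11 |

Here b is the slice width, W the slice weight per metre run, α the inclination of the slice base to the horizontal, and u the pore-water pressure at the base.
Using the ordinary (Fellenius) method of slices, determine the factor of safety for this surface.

Ordinary method of slices: FS = Σ[c'·Δl_i + (W_i cosα_i − u_i·Δl_i)·tanφ'] / Σ W_i sinα_i, with Δl_i = b_i / cosα_i.
Slice 1: Δl = 2.5/cos(-0.2°) = 2.500 m; N'_1 = 101·cos(-0.2°) − 2·2.500 = 96.0; c'Δl = 13.00; W sinα = -0.4
Slice 2: Δl = 2.0/cos7.3° = 2.016 m; N'_2 = 218·cos7.3° − 37·2.016 = 141.6; c'Δl = 10.48; W sinα = 27.7
Slice 3: Δl = 1.7/cos13.5° = 1.748 m; N'_3 = 209·cos13.5° − 1·1.748 = 201.5; c'Δl = 9.09; W sinα = 48.8
Slice 4: Δl = 2.5/cos20.8° = 2.674 m; N'_4 = 276·cos20.8° − 44·2.674 = 140.3; c'Δl = 13.91; W sinα = 98.0
Slice 5: Δl = 2.7/cos30.4° = 3.130 m; N'_5 = 235·cos30.4° − 45·3.130 = 61.8; c'Δl = 16.28; W sinα = 118.9
Slice 6: Δl = 1.4/cos38.7° = 1.794 m; N'_6 = 85·cos38.7° − 30·1.794 = 12.5; c'Δl = 9.33; W sinα = 53.1
Slice 7: Δl = 2.4/cos47.3° = 3.539 m; N'_7 = 66·cos47.3° − 11·3.539 = 5.8; c'Δl = 18.40; W sinα = 48.5
Σc'Δl = 90.5 kN/m; ΣN' = 659.6 kN/m; ΣW sinα = 394.7 kN/m
Resisting = 90.5 + 659.6·tan27.7° = 90.5 + 346.3 = 436.8 kN/m
FS = 436.8 / 394.7 = 1.107

FS = 1.11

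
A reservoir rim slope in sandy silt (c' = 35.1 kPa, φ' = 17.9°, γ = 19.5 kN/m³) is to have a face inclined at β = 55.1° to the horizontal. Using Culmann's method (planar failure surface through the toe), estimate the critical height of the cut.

H_c = 27.62 m

Culmann's analysis gives the critical failure plane at α_cr = (β + φ')/2 = (55.1 + 17.9)/2 = 36.5°, and the critical height
H_c = (4c'/γ) · sinβ cosφ' / [1 − cos(β − φ')]
    = (4·35.1/19.5) · sin55.1°·cos17.9° / [1 − cos(37.2°)]
    = 7.200 · 0.8202·0.9516 / [1 − 0.7965]
    = 7.200 · 0.7805 / 0.2035
    = 27.62 m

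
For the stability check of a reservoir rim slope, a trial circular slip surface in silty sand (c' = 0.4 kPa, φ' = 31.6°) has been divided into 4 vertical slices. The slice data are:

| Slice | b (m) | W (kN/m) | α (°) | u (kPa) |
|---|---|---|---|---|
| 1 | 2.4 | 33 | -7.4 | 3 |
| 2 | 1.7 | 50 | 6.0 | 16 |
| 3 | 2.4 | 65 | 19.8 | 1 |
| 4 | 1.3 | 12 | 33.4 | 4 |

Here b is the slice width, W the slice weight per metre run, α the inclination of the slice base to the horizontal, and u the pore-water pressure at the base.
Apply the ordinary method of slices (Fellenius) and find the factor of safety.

Ordinary method of slices: FS = Σ[c'·Δl_i + (W_i cosα_i − u_i·Δl_i)·tanφ'] / Σ W_i sinα_i, with Δl_i = b_i / cosα_i.
Slice 1: Δl = 2.4/cos(-7.4°) = 2.420 m; N'_1 = 33·cos(-7.4°) − 3·2.420 = 25.5; c'Δl = 0.97; W sinα = -4.3
Slice 2: Δl = 1.7/cos6.0° = 1.709 m; N'_2 = 50·cos6.0° − 16·1.709 = 22.4; c'Δl = 0.68; W sinα = 5.2
Slice 3: Δl = 2.4/cos19.8° = 2.551 m; N'_3 = 65·cos19.8° − 1·2.551 = 58.6; c'Δl = 1.02; W sinα = 22.0
Slice 4: Δl = 1.3/cos33.4° = 1.557 m; N'_4 = 12·cos33.4° − 4·1.557 = 3.8; c'Δl = 0.62; W sinα = 6.6
Σc'Δl = 3.3 kN/m; ΣN' = 110.2 kN/m; ΣW sinα = 29.6 kN/m
Resisting = 3.3 + 110.2·tan31.6° = 3.3 + 67.8 = 71.1 kN/m
FS = 71.1 / 29.6 = 2.402

FS = 2.40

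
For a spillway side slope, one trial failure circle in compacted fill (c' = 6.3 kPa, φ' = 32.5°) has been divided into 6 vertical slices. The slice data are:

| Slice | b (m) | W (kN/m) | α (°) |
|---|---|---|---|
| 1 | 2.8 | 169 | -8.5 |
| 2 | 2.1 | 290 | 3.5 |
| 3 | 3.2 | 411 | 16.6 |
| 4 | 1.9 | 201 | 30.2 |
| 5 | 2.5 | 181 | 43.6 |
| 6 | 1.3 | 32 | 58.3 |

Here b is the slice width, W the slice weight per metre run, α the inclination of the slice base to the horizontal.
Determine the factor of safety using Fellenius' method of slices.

FS = 2.34

Ordinary method of slices: FS = Σ[c'·Δl_i + (W_i cosα_i)·tanφ'] / Σ W_i sinα_i, with Δl_i = b_i / cosα_i.
Slice 1: Δl = 2.8/cos(-8.5°) = 2.831 m; N'_1 = 169·cos(-8.5°) = 167.1; c'Δl = 17.84; W sinα = -25.0
Slice 2: Δl = 2.1/cos3.5° = 2.104 m; N'_2 = 290·cos3.5° = 289.5; c'Δl = 13.25; W sinα = 17.7
Slice 3: Δl = 3.2/cos16.6° = 3.339 m; N'_3 = 411·cos16.6° = 393.9; c'Δl = 21.04; W sinα = 117.4
Slice 4: Δl = 1.9/cos30.2° = 2.198 m; N'_4 = 201·cos30.2° = 173.7; c'Δl = 13.85; W sinα = 101.1
Slice 5: Δl = 2.5/cos43.6° = 3.452 m; N'_5 = 181·cos43.6° = 131.1; c'Δl = 21.75; W sinα = 124.8
Slice 6: Δl = 1.3/cos58.3° = 2.474 m; N'_6 = 32·cos58.3° = 16.8; c'Δl = 15.59; W sinα = 27.2
Σc'Δl = 103.3 kN/m; ΣN' = 1172.1 kN/m; ΣW sinα = 363.3 kN/m
Resisting = 103.3 + 1172.1·tan32.5° = 103.3 + 746.7 = 850.0 kN/m
FS = 850.0 / 363.3 = 2.340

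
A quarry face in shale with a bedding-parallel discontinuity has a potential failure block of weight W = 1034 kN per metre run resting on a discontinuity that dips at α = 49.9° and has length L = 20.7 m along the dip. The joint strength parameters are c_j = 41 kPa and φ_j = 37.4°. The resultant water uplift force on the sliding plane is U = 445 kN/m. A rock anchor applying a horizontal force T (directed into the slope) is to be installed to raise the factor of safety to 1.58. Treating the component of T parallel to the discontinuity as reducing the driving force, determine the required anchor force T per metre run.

Resolving forces along and normal to the sliding plane, with the horizontal anchor force T adding T·sinα to the effective normal force and T·cosα acting up the plane against the driving force:
FS = [c_jL + (W cosα − U + T sinα) tanφ_j] / [W sinα − T cosα]
Without the anchor: N' = 221.0 kN/m, driving T_d = 790.9 kN/m, resisting R = 41·20.7 + 221.0·tan37.4° = 1017.7 kN/m, FS = 1.29.
Setting FS = 1.58 and solving for T:
1.58·(790.9 − T cos49.9°) = 1017.7 + T sin49.9°·tan37.4°
T·(sin49.9°·tan37.4° + 1.58·cos49.9°) = 1.58·790.9 − 1017.7
T·(0.7649·0.7646 + 1.58·0.6441) = 1249.7 − 1017.7 = 232.0
T·1.6025 = 232.0
T = 144.8 kN/m

T = 145 kN/m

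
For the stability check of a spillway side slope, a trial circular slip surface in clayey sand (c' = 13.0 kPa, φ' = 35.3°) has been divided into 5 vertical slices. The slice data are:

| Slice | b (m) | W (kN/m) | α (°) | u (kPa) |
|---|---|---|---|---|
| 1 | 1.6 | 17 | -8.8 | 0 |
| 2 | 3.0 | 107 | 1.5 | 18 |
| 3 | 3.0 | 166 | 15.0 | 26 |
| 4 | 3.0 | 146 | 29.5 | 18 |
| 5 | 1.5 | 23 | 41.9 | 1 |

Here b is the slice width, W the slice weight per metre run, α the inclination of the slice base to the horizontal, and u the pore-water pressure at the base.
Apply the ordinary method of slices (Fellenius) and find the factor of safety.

Ordinary method of slices: FS = Σ[c'·Δl_i + (W_i cosα_i − u_i·Δl_i)·tanφ'] / Σ W_i sinα_i, with Δl_i = b_i / cosα_i.
Slice 1: Δl = 1.6/cos(-8.8°) = 1.619 m; N'_1 = 17·cos(-8.8°) − 0·1.619 = 16.8; c'Δl = 21.05; W sinα = -2.6
Slice 2: Δl = 3.0/cos1.5° = 3.001 m; N'_2 = 107·cos1.5° − 18·3.001 = 52.9; c'Δl = 39.01; W sinα = 2.8
Slice 3: Δl = 3.0/cos15.0° = 3.106 m; N'_3 = 166·cos15.0° − 26·3.106 = 79.6; c'Δl = 40.38; W sinα = 43.0
Slice 4: Δl = 3.0/cos29.5° = 3.447 m; N'_4 = 146·cos29.5° − 18·3.447 = 65.0; c'Δl = 44.81; W sinα = 71.9
Slice 5: Δl = 1.5/cos41.9° = 2.015 m; N'_5 = 23·cos41.9° − 1·2.015 = 15.1; c'Δl = 26.20; W sinα = 15.4
Σc'Δl = 171.4 kN/m; ΣN' = 229.5 kN/m; ΣW sinα = 130.4 kN/m
Resisting = 171.4 + 229.5·tan35.3° = 171.4 + 162.5 = 333.9 kN/m
FS = 333.9 / 130.4 = 2.560

FS = 2.56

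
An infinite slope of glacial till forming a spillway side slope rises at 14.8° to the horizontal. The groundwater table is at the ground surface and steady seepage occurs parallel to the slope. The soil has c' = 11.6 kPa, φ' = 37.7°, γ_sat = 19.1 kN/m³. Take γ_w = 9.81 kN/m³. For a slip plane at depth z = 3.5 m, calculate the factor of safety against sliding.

With seepage parallel to the slope and the water table at the surface, the effective normal stress on the slip plane uses the buoyant unit weight γ' = γ_sat − γ_w while the driving shear stress uses γ_sat:
FS = [c' + γ' z cos²β tanφ'] / [γ_sat z sinβ cosβ]
γ' = 19.1 − 9.81 = 9.29 kN/m³
Numerator = 11.6 + 9.29·3.5·cos²14.8°·tan37.7° = 11.6 + 9.29·3.5·0.9347·0.7729 = 35.091 kPa
Denominator = 19.1·3.5·sin14.8°·cos14.8° = 19.1·3.5·0.2554·0.9668 = 16.510 kPa
FS = 35.091 / 16.510 = 2.125

FS = 2.13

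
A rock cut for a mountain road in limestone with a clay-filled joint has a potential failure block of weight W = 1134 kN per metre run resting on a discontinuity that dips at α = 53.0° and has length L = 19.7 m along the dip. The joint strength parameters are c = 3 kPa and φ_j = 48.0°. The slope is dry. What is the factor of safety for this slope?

FS = 0.90

Resolving the block weight along and normal to the plane and applying the Mohr–Coulomb strength on the joint:
N' = W cosα = 1134·cos53.0° = 682.5 kN/m
Driving force T = W sinα = 1134·sin53.0° = 905.7 kN/m
Resisting force R = c·L + N'·tanφ_j = 3·19.7 + 682.5·tan48.0° = 59.1 + 757.9 = 817.0 kN/m
FS = R / T = 817.0 / 905.7 = 0.902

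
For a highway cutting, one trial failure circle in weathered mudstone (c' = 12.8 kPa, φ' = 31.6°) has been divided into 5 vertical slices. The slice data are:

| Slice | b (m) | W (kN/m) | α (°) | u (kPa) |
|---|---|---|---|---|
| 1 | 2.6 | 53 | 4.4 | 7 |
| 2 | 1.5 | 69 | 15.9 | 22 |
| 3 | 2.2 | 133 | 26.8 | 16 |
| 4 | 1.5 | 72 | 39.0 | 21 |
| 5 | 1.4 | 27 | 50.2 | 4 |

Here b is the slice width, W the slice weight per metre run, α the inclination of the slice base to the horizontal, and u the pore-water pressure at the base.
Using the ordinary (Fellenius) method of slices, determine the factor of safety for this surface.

FS = 1.62

Ordinary method of slices: FS = Σ[c'·Δl_i + (W_i cosα_i − u_i·Δl_i)·tanφ'] / Σ W_i sinα_i, with Δl_i = b_i / cosα_i.
Slice 1: Δl = 2.6/cos4.4° = 2.608 m; N'_1 = 53·cos4.4° − 7·2.608 = 34.6; c'Δl = 33.38; W sinα = 4.1
Slice 2: Δl = 1.5/cos15.9° = 1.560 m; N'_2 = 69·cos15.9° − 22·1.560 = 32.0; c'Δl = 19.96; W sinα = 18.9
Slice 3: Δl = 2.2/cos26.8° = 2.465 m; N'_3 = 133·cos26.8° − 16·2.465 = 79.3; c'Δl = 31.55; W sinα = 60.0
Slice 4: Δl = 1.5/cos39.0° = 1.930 m; N'_4 = 72·cos39.0° − 21·1.930 = 15.4; c'Δl = 24.71; W sinα = 45.3
Slice 5: Δl = 1.4/cos50.2° = 2.187 m; N'_5 = 27·cos50.2° − 4·2.187 = 8.5; c'Δl = 28.00; W sinα = 20.7
Σc'Δl = 137.6 kN/m; ΣN' = 169.9 kN/m; ΣW sinα = 149.0 kN/m
Resisting = 137.6 + 169.9·tan31.6° = 137.6 + 104.5 = 242.1 kN/m
FS = 242.1 / 149.0 = 1.625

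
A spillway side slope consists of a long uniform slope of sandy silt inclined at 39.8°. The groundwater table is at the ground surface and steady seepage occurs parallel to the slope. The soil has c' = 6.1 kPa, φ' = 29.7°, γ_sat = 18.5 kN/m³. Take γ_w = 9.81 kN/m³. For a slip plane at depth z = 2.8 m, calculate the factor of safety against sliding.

With seepage parallel to the slope and the water table at the surface, the effective normal stress on the slip plane uses the buoyant unit weight γ' = γ_sat − γ_w while the driving shear stress uses γ_sat:
FS = [c' + γ' z cos²β tanφ'] / [γ_sat z sinβ cosβ]
γ' = 18.5 − 9.81 = 8.69 kN/m³
Numerator = 6.1 + 8.69·2.8·cos²39.8°·tan29.7° = 6.1 + 8.69·2.8·0.5903·0.5704 = 14.292 kPa
Denominator = 18.5·2.8·sin39.8°·cos39.8° = 18.5·2.8·0.6401·0.7683 = 25.475 kPa
FS = 14.292 / 25.475 = 0.561

FS = 0.56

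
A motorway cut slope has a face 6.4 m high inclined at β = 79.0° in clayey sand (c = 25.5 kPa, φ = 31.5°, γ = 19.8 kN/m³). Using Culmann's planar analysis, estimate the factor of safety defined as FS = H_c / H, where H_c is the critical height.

H_c = (4c/γ) · sinβ cosφ / [1 − cos(β − φ)]
    = (4·25.5/19.8) · sin79.0°·cos31.5° / [1 − cos47.5°]
    = 5.152 · 0.8370 / 0.3244 = 13.29 m
FS = H_c / H = 13.29 / 6.4 = 2.077

FS = 2.08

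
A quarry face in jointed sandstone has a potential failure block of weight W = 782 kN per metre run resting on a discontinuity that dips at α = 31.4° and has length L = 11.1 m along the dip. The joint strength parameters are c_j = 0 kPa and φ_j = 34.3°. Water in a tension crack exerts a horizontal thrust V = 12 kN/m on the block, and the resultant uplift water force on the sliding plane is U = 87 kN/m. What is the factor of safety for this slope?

FS = 0.94

Resolving the block weight along and normal to the plane and applying the Mohr–Coulomb strength on the joint:
N' = W cosα − U − V sinα = 782·cos31.4° − 87 − 12·sin31.4° = 574.2 kN/m
Driving force T = W sinα + V cosα = 782·sin31.4° + 12·cos31.4° = 417.7 kN/m
Resisting force R = c_j·L + N'·tanφ_j = 0·11.1 + 574.2·tan34.3° = 0.0 + 391.7 = 391.7 kN/m
FS = R / T = 391.7 / 417.7 = 0.938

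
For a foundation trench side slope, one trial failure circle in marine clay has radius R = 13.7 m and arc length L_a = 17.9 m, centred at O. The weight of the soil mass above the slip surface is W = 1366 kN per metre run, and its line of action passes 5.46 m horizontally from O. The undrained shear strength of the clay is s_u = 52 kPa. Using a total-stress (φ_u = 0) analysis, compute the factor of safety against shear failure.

FS = 1.71

Taking moments about the centre O, the resisting moment is provided by the undrained shear strength acting along the arc:
M_R = s_u·L_a·R = 52·17.90·13.7 = 12752.0 kN·m/m
M_D = W·d = 1366·5.46 = 7458.4 kN·m/m
FS = M_R / M_D = 12752.0 / 7458.4 = 1.710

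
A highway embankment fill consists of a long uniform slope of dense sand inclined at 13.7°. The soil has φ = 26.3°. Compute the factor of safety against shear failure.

FS = 2.03

For a dry cohesionless infinite slope the factor of safety is FS = tanφ / tanβ.
FS = tan26.3° / tan13.7° = 0.4942 / 0.2438 = 2.027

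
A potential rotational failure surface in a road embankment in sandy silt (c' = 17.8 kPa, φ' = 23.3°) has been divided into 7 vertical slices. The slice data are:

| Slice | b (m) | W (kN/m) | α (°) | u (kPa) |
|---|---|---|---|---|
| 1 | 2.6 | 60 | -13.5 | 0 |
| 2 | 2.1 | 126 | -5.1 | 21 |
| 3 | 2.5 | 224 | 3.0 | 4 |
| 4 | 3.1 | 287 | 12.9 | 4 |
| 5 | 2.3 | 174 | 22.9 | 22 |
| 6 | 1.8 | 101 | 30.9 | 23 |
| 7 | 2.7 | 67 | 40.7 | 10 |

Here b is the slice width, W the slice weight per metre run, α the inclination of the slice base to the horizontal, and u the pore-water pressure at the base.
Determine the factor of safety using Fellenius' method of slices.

FS = 3.12

Ordinary method of slices: FS = Σ[c'·Δl_i + (W_i cosα_i − u_i·Δl_i)·tanφ'] / Σ W_i sinα_i, with Δl_i = b_i / cosα_i.
Slice 1: Δl = 2.6/cos(-13.5°) = 2.674 m; N'_1 = 60·cos(-13.5°) − 0·2.674 = 58.3; c'Δl = 47.60; W sinα = -14.0
Slice 2: Δl = 2.1/cos(-5.1°) = 2.108 m; N'_2 = 126·cos(-5.1°) − 21·2.108 = 81.2; c'Δl = 37.53; W sinα = -11.2
Slice 3: Δl = 2.5/cos3.0° = 2.503 m; N'_3 = 224·cos3.0° − 4·2.503 = 213.7; c'Δl = 44.56; W sinα = 11.7
Slice 4: Δl = 3.1/cos12.9° = 3.180 m; N'_4 = 287·cos12.9° − 4·3.180 = 267.0; c'Δl = 56.61; W sinα = 64.1
Slice 5: Δl = 2.3/cos22.9° = 2.497 m; N'_5 = 174·cos22.9° − 22·2.497 = 105.4; c'Δl = 44.44; W sinα = 67.7
Slice 6: Δl = 1.8/cos30.9° = 2.098 m; N'_6 = 101·cos30.9° − 23·2.098 = 38.4; c'Δl = 37.34; W sinα = 51.9
Slice 7: Δl = 2.7/cos40.7° = 3.561 m; N'_7 = 67·cos40.7° − 10·3.561 = 15.2; c'Δl = 63.39; W sinα = 43.7
Σc'Δl = 331.5 kN/m; ΣN' = 779.2 kN/m; ΣW sinα = 213.9 kN/m
Resisting = 331.5 + 779.2·tan23.3° = 331.5 + 335.6 = 667.1 kN/m
FS = 667.1 / 213.9 = 3.119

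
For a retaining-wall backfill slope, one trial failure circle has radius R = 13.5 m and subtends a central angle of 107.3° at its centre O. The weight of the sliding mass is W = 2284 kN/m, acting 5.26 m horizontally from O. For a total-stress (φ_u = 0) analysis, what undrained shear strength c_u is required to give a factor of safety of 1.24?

c_u = 43.6 kPa

FS = c_u·L_a·R / (W·d), so c_u = FS·W·d / (L_a·R).
Arc length L_a = R·θ = 13.5·(107.3°·π/180) = 13.5·1.8727 = 25.28 m
c_u = 1.24·2284·5.26 / (25.28·13.5) = 14897.2 / 341.31 = 43.65 kPa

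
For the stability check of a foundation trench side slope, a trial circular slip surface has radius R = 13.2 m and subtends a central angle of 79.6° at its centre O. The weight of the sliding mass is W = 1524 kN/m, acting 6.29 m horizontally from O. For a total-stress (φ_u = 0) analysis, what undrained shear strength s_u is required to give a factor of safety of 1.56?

FS = s_u·L_a·R / (W·d), so s_u = FS·W·d / (L_a·R).
Arc length L_a = R·θ = 13.2·(79.6°·π/180) = 13.2·1.3893 = 18.34 m
s_u = 1.56·1524·6.29 / (18.34·13.2) = 14954.1 / 242.07 = 61.78 kPa

s_u = 61.8 kPa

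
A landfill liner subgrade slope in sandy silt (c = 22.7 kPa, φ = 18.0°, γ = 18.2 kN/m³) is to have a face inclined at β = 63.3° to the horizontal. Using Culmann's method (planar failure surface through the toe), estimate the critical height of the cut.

Culmann's analysis gives the critical failure plane at α_cr = (β + φ)/2 = (63.3 + 18.0)/2 = 40.6°, and the critical height
H_c = (4c/γ) · sinβ cosφ / [1 − cos(β − φ)]
    = (4·22.7/18.2) · sin63.3°·cos18.0° / [1 − cos(45.3°)]
    = 4.989 · 0.8934·0.9511 / [1 − 0.7034]
    = 4.989 · 0.8496 / 0.2966
    = 14.29 m

H_c = 14.29 m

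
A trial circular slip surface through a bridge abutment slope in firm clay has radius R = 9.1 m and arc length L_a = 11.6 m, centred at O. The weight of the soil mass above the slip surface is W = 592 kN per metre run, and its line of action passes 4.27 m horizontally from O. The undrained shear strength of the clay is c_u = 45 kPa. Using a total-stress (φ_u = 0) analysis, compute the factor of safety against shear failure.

Taking moments about the centre O, the resisting moment is provided by the undrained shear strength acting along the arc:
M_R = c_u·L_a·R = 45·11.60·9.1 = 4750.2 kN·m/m
M_D = W·d = 592·4.27 = 2527.8 kN·m/m
FS = M_R / M_D = 4750.2 / 2527.8 = 1.879

FS = 1.88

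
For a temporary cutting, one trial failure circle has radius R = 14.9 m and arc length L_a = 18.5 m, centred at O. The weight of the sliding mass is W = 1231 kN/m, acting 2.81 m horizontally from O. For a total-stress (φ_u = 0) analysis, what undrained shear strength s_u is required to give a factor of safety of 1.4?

s_u = 17.6 kPa

FS = s_u·L_a·R / (W·d), so s_u = FS·W·d / (L_a·R).
s_u = 1.4·1231·2.81 / (18.50·14.9) = 4842.8 / 275.65 = 17.57 kPa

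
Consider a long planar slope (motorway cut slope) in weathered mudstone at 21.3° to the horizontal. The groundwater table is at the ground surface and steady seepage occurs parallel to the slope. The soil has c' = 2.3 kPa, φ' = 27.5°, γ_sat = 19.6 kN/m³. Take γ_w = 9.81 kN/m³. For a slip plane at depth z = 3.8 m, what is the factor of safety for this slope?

With seepage parallel to the slope and the water table at the surface, the effective normal stress on the slip plane uses the buoyant unit weight γ' = γ_sat − γ_w while the driving shear stress uses γ_sat:
FS = [c' + γ' z cos²β tanφ'] / [γ_sat z sinβ cosβ]
γ' = 19.6 − 9.81 = 9.79 kN/m³
Numerator = 2.3 + 9.79·3.8·cos²21.3°·tan27.5° = 2.3 + 9.79·3.8·0.8680·0.5206 = 19.111 kPa
Denominator = 19.6·3.8·sin21.3°·cos21.3° = 19.6·3.8·0.3633·0.9317 = 25.207 kPa
FS = 19.111 / 25.207 = 0.758

FS = 0.76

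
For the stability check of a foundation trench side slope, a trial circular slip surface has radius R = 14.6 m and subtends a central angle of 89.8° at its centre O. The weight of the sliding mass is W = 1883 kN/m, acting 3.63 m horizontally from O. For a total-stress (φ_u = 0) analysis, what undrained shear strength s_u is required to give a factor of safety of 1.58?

s_u = 32.3 kPa

FS = s_u·L_a·R / (W·d), so s_u = FS·W·d / (L_a·R).
Arc length L_a = R·θ = 14.6·(89.8°·π/180) = 14.6·1.5673 = 22.88 m
s_u = 1.58·1883·3.63 / (22.88·14.6) = 10799.8 / 334.09 = 32.33 kPa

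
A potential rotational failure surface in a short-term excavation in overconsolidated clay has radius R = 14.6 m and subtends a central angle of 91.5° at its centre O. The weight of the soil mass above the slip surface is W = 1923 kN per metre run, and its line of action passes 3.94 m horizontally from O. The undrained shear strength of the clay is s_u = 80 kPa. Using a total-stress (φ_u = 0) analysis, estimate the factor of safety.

Taking moments about the centre O, the resisting moment is provided by the undrained shear strength acting along the arc:
Arc length L_a = R·θ = 14.6·(91.5°·π/180) = 14.6·1.5970 = 23.32 m
M_R = s_u·L_a·R = 80·23.32·14.6 = 27232.9 kN·m/m
M_D = W·d = 1923·3.94 = 7576.6 kN·m/m
FS = M_R / M_D = 27232.9 / 7576.6 = 3.594

FS = 3.59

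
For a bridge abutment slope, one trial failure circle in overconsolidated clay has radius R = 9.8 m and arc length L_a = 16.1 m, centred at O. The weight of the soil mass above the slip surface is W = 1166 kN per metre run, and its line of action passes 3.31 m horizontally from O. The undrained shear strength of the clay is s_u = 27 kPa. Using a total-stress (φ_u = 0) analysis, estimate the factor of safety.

Taking moments about the centre O, the resisting moment is provided by the undrained shear strength acting along the arc:
M_R = s_u·L_a·R = 27·16.10·9.8 = 4260.1 kN·m/m
M_D = W·d = 1166·3.31 = 3859.5 kN·m/m
FS = M_R / M_D = 4260.1 / 3859.5 = 1.104

FS = 1.10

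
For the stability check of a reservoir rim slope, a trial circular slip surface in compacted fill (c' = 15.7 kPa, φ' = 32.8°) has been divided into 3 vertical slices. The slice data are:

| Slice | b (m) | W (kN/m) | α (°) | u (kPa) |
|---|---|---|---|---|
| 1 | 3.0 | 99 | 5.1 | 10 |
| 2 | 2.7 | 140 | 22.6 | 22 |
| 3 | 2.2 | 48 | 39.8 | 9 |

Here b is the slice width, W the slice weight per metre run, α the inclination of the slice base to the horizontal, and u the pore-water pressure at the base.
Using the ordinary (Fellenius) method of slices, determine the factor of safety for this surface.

Ordinary method of slices: FS = Σ[c'·Δl_i + (W_i cosα_i − u_i·Δl_i)·tanφ'] / Σ W_i sinα_i, with Δl_i = b_i / cosα_i.
Slice 1: Δl = 3.0/cos5.1° = 3.012 m; N'_1 = 99·cos5.1° − 10·3.012 = 68.5; c'Δl = 47.29; W sinα = 8.8
Slice 2: Δl = 2.7/cos22.6° = 2.925 m; N'_2 = 140·cos22.6° − 22·2.925 = 64.9; c'Δl = 45.92; W sinα = 53.8
Slice 3: Δl = 2.2/cos39.8° = 2.864 m; N'_3 = 48·cos39.8° − 9·2.864 = 11.1; c'Δl = 44.96; W sinα = 30.7
Σc'Δl = 138.2 kN/m; ΣN' = 144.5 kN/m; ΣW sinα = 93.3 kN/m
Resisting = 138.2 + 144.5·tan32.8° = 138.2 + 93.1 = 231.3 kN/m
FS = 231.3 / 93.3 = 2.478

FS = 2.48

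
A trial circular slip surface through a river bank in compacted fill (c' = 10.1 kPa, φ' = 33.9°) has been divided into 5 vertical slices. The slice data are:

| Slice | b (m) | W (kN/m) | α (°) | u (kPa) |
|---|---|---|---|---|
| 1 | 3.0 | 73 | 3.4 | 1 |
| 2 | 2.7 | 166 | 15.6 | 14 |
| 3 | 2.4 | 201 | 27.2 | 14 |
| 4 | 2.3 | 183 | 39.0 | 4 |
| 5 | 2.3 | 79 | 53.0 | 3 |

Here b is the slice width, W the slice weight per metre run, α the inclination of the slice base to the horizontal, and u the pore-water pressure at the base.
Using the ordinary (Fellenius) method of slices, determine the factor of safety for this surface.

FS = 1.53

Ordinary method of slices: FS = Σ[c'·Δl_i + (W_i cosα_i − u_i·Δl_i)·tanφ'] / Σ W_i sinα_i, with Δl_i = b_i / cosα_i.
Slice 1: Δl = 3.0/cos3.4° = 3.005 m; N'_1 = 73·cos3.4° − 1·3.005 = 69.9; c'Δl = 30.35; W sinα = 4.3
Slice 2: Δl = 2.7/cos15.6° = 2.803 m; N'_2 = 166·cos15.6° − 14·2.803 = 120.6; c'Δl = 28.31; W sinα = 44.6
Slice 3: Δl = 2.4/cos27.2° = 2.698 m; N'_3 = 201·cos27.2° − 14·2.698 = 141.0; c'Δl = 27.25; W sinα = 91.9
Slice 4: Δl = 2.3/cos39.0° = 2.960 m; N'_4 = 183·cos39.0° − 4·2.960 = 130.4; c'Δl = 29.89; W sinα = 115.2
Slice 5: Δl = 2.3/cos53.0° = 3.822 m; N'_5 = 79·cos53.0° − 3·3.822 = 36.1; c'Δl = 38.60; W sinα = 63.1
Σc'Δl = 154.4 kN/m; ΣN' = 498.0 kN/m; ΣW sinα = 319.1 kN/m
Resisting = 154.4 + 498.0·tan33.9° = 154.4 + 334.6 = 489.0 kN/m
FS = 489.0 / 319.1 = 1.532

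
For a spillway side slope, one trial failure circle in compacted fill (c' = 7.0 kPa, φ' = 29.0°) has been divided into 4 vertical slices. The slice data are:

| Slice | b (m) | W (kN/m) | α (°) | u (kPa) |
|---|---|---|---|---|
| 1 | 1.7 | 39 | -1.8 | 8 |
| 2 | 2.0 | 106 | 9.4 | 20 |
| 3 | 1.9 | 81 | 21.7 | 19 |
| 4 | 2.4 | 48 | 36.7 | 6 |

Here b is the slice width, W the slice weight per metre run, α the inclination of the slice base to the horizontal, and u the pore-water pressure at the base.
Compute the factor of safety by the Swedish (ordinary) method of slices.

FS = 1.91

Ordinary method of slices: FS = Σ[c'·Δl_i + (W_i cosα_i − u_i·Δl_i)·tanφ'] / Σ W_i sinα_i, with Δl_i = b_i / cosα_i.
Slice 1: Δl = 1.7/cos(-1.8°) = 1.701 m; N'_1 = 39·cos(-1.8°) − 8·1.701 = 25.4; c'Δl = 11.91; W sinα = -1.2
Slice 2: Δl = 2.0/cos9.4° = 2.027 m; N'_2 = 106·cos9.4° − 20·2.027 = 64.0; c'Δl = 14.19; W sinα = 17.3
Slice 3: Δl = 1.9/cos21.7° = 2.045 m; N'_3 = 81·cos21.7° − 19·2.045 = 36.4; c'Δl = 14.31; W sinα = 29.9
Slice 4: Δl = 2.4/cos36.7° = 2.993 m; N'_4 = 48·cos36.7° − 6·2.993 = 20.5; c'Δl = 20.95; W sinα = 28.7
Σc'Δl = 61.4 kN/m; ΣN' = 146.3 kN/m; ΣW sinα = 74.7 kN/m
Resisting = 61.4 + 146.3·tan29.0° = 61.4 + 81.1 = 142.5 kN/m
FS = 142.5 / 74.7 = 1.907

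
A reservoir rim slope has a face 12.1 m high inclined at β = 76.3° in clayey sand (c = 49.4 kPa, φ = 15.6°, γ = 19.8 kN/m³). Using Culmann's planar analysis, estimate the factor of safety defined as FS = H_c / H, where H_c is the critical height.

H_c = (4c/γ) · sinβ cosφ / [1 − cos(β − φ)]
    = (4·49.4/19.8) · sin76.3°·cos15.6° / [1 − cos60.7°]
    = 9.980 · 0.9358 / 0.5106 = 18.29 m
FS = H_c / H = 18.29 / 12.1 = 1.511

FS = 1.51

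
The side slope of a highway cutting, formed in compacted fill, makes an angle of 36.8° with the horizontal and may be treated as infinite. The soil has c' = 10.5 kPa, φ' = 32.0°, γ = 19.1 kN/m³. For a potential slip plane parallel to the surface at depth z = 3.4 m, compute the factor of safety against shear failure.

FS = 1.17

For an infinite slope with a slip plane parallel to the surface (no pore pressure): FS = [c' + γz cos²β tanφ'] / [γz sinβ cosβ].
γz = 19.1·3.4 = 64.94 kN/m²
Numerator = 10.5 + 64.94·cos²36.8°·tan32.0° = 10.5 + 64.94·0.6412·0.6249 = 36.518 kPa
Denominator = 64.94·sin36.8°·cos36.8° = 64.94·0.5990·0.8007 = 31.149 kPa
FS = 36.518 / 31.149 = 1.172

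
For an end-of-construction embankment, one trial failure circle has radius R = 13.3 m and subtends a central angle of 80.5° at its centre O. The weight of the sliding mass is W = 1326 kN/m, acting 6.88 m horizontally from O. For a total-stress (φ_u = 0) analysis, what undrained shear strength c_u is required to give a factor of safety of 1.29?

FS = c_u·L_a·R / (W·d), so c_u = FS·W·d / (L_a·R).
Arc length L_a = R·θ = 13.3·(80.5°·π/180) = 13.3·1.4050 = 18.69 m
c_u = 1.29·1326·6.88 / (18.69·13.3) = 11768.5 / 248.53 = 47.35 kPa

c_u = 47.4 kPa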